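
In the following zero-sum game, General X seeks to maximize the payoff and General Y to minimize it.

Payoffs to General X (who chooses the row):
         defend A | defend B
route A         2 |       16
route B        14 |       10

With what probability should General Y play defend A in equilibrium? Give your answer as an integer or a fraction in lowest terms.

Row minima are 2 and 10, so General X's maximin is 10; column maxima are 14 and 16, so General Y's minimax is 14. These differ, so the equilibrium is in mixed strategies.
Let General Y play defend A with probability q. General X is indifferent when 2q + 16(1−q) = 14q + 10(1−q), giving q = 1/3.

1/3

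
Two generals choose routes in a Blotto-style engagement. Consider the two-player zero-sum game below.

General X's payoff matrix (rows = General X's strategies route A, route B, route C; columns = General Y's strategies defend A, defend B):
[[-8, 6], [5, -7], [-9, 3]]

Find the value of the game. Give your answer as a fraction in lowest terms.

-1

Row route C is strictly dominated by row route A, so General X never plays it.
The remaining 2×2 game on (route A, route B) × (defend A, defend B) has no saddle point. Let General X play route A with probability p; indifference gives −8p + 5(1−p) = 6p − 7(1−p), so p = 6/13.
Similarly General Y's optimal q on defend A is 1/2, and the value is -8·(1/2) + (6)·(1/2) = -1.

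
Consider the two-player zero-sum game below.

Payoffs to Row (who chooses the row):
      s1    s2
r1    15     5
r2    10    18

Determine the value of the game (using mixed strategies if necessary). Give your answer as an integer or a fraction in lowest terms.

110/9

Row minima are 5 and 10, so Row's maximin is 10; column maxima are 15 and 18, so Column's minimax is 15. These differ, so the equilibrium is in mixed strategies.
Let Row play r1 with probability p. Column is indifferent when 15p + 10(1−p) = 5p + 18(1−p), giving p = 4/9.
Let Column play s1 with probability q. Row is indifferent when 15q + 5(1−q) = 10q + 18(1−q), giving q = 13/18.
The value is 15·(13/18) + (5)·(5/18) = 110/9.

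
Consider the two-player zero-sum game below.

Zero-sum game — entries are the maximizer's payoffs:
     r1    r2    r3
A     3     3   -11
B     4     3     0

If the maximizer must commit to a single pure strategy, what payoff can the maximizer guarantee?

The worst-case payoff for each row is A: -11, B: 0.
The best of these is 0.

0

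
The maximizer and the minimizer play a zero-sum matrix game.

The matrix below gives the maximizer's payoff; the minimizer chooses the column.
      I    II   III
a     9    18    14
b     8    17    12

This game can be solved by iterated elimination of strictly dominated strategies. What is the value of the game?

Row b is strictly dominated by row a (9>8, 18>17, 14>12); eliminate b.
Column II is strictly dominated by I for the minimizer (9<18); eliminate II.
Column III is strictly dominated by I for the minimizer (9<14); eliminate III.
Only (a, I) remains, with payoff 9.

9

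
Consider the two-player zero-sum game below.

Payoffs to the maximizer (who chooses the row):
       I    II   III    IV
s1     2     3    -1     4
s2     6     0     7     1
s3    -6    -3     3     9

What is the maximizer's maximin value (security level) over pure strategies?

0

The worst-case payoff for each row is s1: -1, s2: 0, s3: -6.
The best of these is 0.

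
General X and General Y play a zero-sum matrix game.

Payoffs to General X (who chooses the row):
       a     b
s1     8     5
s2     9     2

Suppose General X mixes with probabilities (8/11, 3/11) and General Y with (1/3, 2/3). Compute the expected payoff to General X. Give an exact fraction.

61/11

Against (1/3, 2/3), each row's expected payoff is s1: 6; s2: 13/3.
Taking the (8/11, 3/11)-weighted average: (8/11)·(6) + (3/11)·(13/3) = 61/11.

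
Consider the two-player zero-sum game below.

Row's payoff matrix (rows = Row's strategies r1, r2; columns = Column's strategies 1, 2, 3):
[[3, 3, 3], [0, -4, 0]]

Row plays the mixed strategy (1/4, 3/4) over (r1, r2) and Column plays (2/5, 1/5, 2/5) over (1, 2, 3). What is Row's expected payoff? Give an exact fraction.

3/20

Against (2/5, 1/5, 2/5), each row's expected payoff is r1: 3; r2: -4/5.
Taking the (1/4, 3/4)-weighted average: (1/4)·(3) + (3/4)·(-4/5) = 3/20.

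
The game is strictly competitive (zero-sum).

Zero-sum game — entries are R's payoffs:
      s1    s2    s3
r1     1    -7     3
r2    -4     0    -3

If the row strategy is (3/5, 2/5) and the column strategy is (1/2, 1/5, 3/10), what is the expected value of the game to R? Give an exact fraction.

-29/25

Against (1/2, 1/5, 3/10), each row's expected payoff is r1: 0; r2: -29/10.
Taking the (3/5, 2/5)-weighted average: (3/5)·(0) + (2/5)·(-29/10) = -29/25.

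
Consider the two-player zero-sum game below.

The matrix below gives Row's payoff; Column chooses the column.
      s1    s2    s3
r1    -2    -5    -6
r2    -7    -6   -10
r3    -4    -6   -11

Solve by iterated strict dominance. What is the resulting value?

-6

Row r2 is strictly dominated by row r1 (-2>-7, -5>-6, -6>-10); eliminate r2.
Row r3 is strictly dominated by row r1 (-2>-4, -5>-6, -6>-11); eliminate r3.
Column s1 is strictly dominated by s2 for Column (-5<-2); eliminate s1.
Column s2 is strictly dominated by s3 for Column (-6<-5); eliminate s2.
Only (r1, s3) remains, with payoff -6.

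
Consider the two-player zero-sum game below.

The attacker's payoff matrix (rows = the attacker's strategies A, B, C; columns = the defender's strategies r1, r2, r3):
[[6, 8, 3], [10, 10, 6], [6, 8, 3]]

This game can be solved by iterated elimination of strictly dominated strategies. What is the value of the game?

Column r1 is strictly dominated by r3 for the defender (3<6, 6<10, 3<6); eliminate r1.
Row C is strictly dominated by row B (10>8, 6>3); eliminate C.
Row A is strictly dominated by row B (10>8, 6>3); eliminate A.
Column r2 is strictly dominated by r3 for the defender (6<10); eliminate r2.
Only (B, r3) remains, with payoff 6.

6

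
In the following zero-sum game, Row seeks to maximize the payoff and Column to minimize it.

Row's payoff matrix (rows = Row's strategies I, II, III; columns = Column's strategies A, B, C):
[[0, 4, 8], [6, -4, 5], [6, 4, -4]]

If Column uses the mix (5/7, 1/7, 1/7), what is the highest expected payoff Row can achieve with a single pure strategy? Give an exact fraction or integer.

31/7

I: (0)·(5/7) + (4)·(1/7) + (8)·(1/7) = 12/7.
II: (6)·(5/7) + (-4)·(1/7) + (5)·(1/7) = 31/7.
III: (6)·(5/7) + (4)·(1/7) + (-4)·(1/7) = 30/7.
The best pure response is II with expected payoff 31/7.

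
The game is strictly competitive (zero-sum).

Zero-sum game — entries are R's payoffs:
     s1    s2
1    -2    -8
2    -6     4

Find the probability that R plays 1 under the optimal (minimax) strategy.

Row minima are -8 and -6, so R's maximin is -6; column maxima are -2 and 4, so C's minimax is -2. These differ, so the equilibrium is in mixed strategies.
Let R play 1 with probability p. C is indifferent when −2p − 6(1−p) = −8p + 4(1−p), giving p = 5/8.

5/8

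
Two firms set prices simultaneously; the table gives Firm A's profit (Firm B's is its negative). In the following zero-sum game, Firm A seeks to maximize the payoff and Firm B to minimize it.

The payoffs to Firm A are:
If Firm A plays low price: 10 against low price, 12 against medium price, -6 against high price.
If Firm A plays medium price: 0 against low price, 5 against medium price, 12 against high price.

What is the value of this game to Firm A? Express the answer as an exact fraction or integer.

Column medium price is strictly dominated by low price for Firm B (it gives Firm A more in every row).
The remaining 2×2 game on (low price, medium price) × (low price, high price) has no saddle point. Let Firm A play low price with probability p; indifference gives 10p = −6p + 12(1−p), so p = 3/7.
Similarly Firm B's optimal q on low price is 9/14, and the value is 10·(9/14) + (-6)·(5/14) = 30/7.

30/7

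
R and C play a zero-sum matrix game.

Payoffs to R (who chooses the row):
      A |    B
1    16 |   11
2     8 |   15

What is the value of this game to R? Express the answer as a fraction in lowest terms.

Row minima are 11 and 8, so R's maximin is 11; column maxima are 16 and 15, so C's minimax is 15. These differ, so the equilibrium is in mixed strategies.
Let R play 1 with probability p. C is indifferent when 16p + 8(1−p) = 11p + 15(1−p), giving p = 7/12.
Let C play A with probability q. R is indifferent when 16q + 11(1−q) = 8q + 15(1−q), giving q = 1/3.
The value is 16·(1/3) + (11)·(2/3) = 38/3.

38/3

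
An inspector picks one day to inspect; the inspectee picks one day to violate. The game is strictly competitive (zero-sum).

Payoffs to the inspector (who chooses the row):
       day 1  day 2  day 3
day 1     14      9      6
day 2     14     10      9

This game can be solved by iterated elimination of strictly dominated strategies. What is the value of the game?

9

Column day 1 is strictly dominated by day 2 for the inspectee (9<14, 10<14); eliminate day 1.
Column day 2 is strictly dominated by day 3 for the inspectee (6<9, 9<10); eliminate day 2.
Row day 1 is strictly dominated by row day 2 (9>6); eliminate day 1.
Only (day 2, day 3) remains, with payoff 9.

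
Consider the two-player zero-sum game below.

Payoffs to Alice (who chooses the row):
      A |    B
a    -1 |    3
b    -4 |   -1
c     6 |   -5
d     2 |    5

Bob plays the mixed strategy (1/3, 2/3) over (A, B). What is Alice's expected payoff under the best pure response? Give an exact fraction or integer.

4

a: (-1)·(1/3) + (3)·(2/3) = 5/3.
b: (-4)·(1/3) + (-1)·(2/3) = -2.
c: (6)·(1/3) + (-5)·(2/3) = -4/3.
d: (2)·(1/3) + (5)·(2/3) = 4.
The best pure response is d with expected payoff 4.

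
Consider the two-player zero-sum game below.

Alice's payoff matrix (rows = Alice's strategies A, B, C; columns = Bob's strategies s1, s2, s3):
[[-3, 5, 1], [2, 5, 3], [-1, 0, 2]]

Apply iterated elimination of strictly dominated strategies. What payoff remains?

2

Column s2 is strictly dominated by s1 for Bob (-3<5, 2<5, -1<0); eliminate s2.
Row A is strictly dominated by row B (2>-3, 3>1); eliminate A.
Column s3 is strictly dominated by s1 for Bob (2<3, -1<2); eliminate s3.
Row C is strictly dominated by row B (2>-1); eliminate C.
Only (B, s1) remains, with payoff 2.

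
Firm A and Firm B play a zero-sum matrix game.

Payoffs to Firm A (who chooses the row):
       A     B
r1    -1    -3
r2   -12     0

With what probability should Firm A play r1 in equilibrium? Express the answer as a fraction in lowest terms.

Row minima are -3 and -12, so Firm A's maximin is -3; column maxima are -1 and 0, so Firm B's minimax is -1. These differ, so the equilibrium is in mixed strategies.
Let Firm A play r1 with probability p. Firm B is indifferent when −p − 12(1−p) = −3p, giving p = 6/7.

6/7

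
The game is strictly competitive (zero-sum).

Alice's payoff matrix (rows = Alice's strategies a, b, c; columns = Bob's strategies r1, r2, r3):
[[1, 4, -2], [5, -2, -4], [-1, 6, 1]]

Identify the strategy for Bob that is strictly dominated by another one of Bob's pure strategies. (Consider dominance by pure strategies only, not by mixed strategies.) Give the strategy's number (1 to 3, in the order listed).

Bob prefers columns that give Alice less. Compare r2 with r3: -2 < 4, -4 < -2, 1 < 6.
So r3 strictly dominates r2 for Bob; r2 is strictly dominated.

2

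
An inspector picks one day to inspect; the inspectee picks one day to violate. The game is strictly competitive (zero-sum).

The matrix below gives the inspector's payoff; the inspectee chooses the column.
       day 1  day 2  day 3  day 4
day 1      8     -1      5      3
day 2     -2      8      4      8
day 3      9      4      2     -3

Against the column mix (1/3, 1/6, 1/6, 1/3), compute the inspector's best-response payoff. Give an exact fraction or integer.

13/3

day 1: (8)·(1/3) + (-1)·(1/6) + (5)·(1/6) + (3)·(1/3) = 13/3.
day 2: (-2)·(1/3) + (8)·(1/6) + (4)·(1/6) + (8)·(1/3) = 4.
day 3: (9)·(1/3) + (4)·(1/6) + (2)·(1/6) + (-3)·(1/3) = 3.
The best pure response is day 1 with expected payoff 13/3.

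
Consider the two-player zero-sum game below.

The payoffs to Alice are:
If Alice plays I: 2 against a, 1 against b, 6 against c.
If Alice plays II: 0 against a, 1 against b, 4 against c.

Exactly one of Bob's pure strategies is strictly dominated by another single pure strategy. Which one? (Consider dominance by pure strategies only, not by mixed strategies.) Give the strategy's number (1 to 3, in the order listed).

Bob prefers columns that give Alice less. Compare c with a: 2 < 6, 0 < 4.
So a strictly dominates c for Bob; c is strictly dominated.

3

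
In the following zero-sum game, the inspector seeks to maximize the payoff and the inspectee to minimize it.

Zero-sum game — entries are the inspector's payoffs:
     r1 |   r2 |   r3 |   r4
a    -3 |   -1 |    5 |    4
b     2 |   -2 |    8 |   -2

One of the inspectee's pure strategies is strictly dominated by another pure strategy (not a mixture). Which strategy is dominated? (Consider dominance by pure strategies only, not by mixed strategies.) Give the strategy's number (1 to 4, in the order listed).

3

The inspectee prefers columns that give the inspector less. Compare r3 with r1: -3 < 5, 2 < 8.
So r1 strictly dominates r3 for the inspectee; r3 is strictly dominated.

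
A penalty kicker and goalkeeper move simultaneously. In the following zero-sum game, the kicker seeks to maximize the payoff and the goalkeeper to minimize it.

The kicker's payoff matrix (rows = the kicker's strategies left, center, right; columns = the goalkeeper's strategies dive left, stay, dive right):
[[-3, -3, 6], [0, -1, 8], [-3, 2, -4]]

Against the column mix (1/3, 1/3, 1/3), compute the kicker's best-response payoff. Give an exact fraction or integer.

left: (-3)·(1/3) + (-3)·(1/3) + (6)·(1/3) = 0.
center: (0)·(1/3) + (-1)·(1/3) + (8)·(1/3) = 7/3.
right: (-3)·(1/3) + (2)·(1/3) + (-4)·(1/3) = -5/3.
The best pure response is center with expected payoff 7/3.

7/3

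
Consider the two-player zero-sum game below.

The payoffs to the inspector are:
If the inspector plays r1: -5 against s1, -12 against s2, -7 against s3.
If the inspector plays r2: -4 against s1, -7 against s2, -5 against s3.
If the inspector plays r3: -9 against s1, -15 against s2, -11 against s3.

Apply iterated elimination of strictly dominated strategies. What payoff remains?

-7

Row r3 is strictly dominated by row r1 (-5>-9, -12>-15, -7>-11); eliminate r3.
Column s1 is strictly dominated by s2 for the inspectee (-12<-5, -7<-4); eliminate s1.
Column s3 is strictly dominated by s2 for the inspectee (-12<-7, -7<-5); eliminate s3.
Row r1 is strictly dominated by row r2 (-7>-12); eliminate r1.
Only (r2, s2) remains, with payoff -7.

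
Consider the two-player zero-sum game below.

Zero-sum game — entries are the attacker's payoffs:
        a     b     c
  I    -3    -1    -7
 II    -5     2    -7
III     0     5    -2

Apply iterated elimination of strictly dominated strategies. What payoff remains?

-2

Column a is strictly dominated by c for the defender (-7<-3, -7<-5, -2<0); eliminate a.
Row I is strictly dominated by row III (5>-1, -2>-7); eliminate I.
Column b is strictly dominated by c for the defender (-7<2, -2<5); eliminate b.
Row II is strictly dominated by row III (-2>-7); eliminate II.
Only (III, c) remains, with payoff -2.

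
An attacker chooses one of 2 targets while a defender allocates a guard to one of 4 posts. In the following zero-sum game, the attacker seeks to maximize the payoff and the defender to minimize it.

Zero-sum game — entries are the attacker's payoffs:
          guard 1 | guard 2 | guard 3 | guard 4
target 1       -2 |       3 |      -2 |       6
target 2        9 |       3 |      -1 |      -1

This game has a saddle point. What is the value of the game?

Row minima: -2, -1 → the attacker's maximin is -1.
Column maxima: 9, 3, -1, 6 → the defender's minimax is -1.
They coincide at (target 2, guard 3), so the value is -1.

-1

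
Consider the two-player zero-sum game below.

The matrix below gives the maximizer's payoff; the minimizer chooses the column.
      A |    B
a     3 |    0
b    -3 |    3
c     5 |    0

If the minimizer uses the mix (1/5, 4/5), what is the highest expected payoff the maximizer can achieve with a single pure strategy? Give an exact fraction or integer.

a: (3)·(1/5) + (0)·(4/5) = 3/5.
b: (-3)·(1/5) + (3)·(4/5) = 9/5.
c: (5)·(1/5) + (0)·(4/5) = 1.
The best pure response is b with expected payoff 9/5.

9/5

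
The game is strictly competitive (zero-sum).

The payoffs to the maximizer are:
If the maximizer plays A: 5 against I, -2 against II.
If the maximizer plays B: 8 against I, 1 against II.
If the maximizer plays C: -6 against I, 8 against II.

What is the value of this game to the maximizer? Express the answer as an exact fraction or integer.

10/3

Row A is strictly dominated by row B, so the maximizer never plays it.
The remaining 2×2 game on (B, C) × (I, II) has no saddle point. Let the maximizer play B with probability p; indifference gives 8p − 6(1−p) = p + 8(1−p), so p = 2/3.
Similarly the minimizer's optimal q on I is 1/3, and the value is 8·(1/3) + (1)·(2/3) = 10/3.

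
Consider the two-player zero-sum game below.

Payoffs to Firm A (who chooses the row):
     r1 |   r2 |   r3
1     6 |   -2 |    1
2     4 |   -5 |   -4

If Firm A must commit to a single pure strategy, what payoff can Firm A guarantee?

The worst-case payoff for each row is 1: -2, 2: -5.
The best of these is -2.

-2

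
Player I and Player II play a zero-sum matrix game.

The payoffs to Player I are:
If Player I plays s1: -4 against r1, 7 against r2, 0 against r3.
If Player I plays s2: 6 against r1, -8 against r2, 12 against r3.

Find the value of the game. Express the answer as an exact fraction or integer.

2/5

Column r3 is strictly dominated by r1 for Player II (it gives Player I more in every row).
The remaining 2×2 game on (s1, s2) × (r1, r2) has no saddle point. Let Player I play s1 with probability p; indifference gives −4p + 6(1−p) = 7p − 8(1−p), so p = 14/25.
Similarly Player II's optimal q on r1 is 3/5, and the value is -4·(3/5) + (7)·(2/5) = 2/5.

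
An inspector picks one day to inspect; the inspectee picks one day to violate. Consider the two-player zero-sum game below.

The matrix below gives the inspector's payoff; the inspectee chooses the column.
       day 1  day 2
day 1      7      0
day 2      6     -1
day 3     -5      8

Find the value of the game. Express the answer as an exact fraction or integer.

14/5

Row day 2 is strictly dominated by row day 1, so the inspector never plays it.
The remaining 2×2 game on (day 1, day 3) × (day 1, day 2) has no saddle point. Let the inspector play day 1 with probability p; indifference gives 7p − 5(1−p) = 8(1−p), so p = 13/20.
Similarly the inspectee's optimal q on day 1 is 2/5, and the value is 7·(2/5) + (0)·(3/5) = 14/5.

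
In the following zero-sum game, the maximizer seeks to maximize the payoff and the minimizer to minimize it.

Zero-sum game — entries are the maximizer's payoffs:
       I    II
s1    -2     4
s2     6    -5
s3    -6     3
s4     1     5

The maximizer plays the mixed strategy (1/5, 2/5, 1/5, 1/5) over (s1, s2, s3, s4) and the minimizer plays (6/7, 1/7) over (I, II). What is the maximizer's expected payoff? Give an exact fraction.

Against (6/7, 1/7), each row's expected payoff is s1: -8/7; s2: 31/7; s3: -33/7; s4: 11/7.
Taking the (1/5, 2/5, 1/5, 1/5)-weighted average: (1/5)·(-8/7) + (2/5)·(31/7) + (1/5)·(-33/7) + (1/5)·(11/7) = 32/35.

32/35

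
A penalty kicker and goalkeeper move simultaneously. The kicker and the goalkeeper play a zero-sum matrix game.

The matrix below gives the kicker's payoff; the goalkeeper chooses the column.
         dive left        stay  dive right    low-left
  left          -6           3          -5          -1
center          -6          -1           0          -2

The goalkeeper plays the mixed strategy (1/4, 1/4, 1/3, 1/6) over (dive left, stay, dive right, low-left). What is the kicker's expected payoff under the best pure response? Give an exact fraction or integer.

left: (-6)·(1/4) + (3)·(1/4) + (-5)·(1/3) + (-1)·(1/6) = -31/12.
center: (-6)·(1/4) + (-1)·(1/4) + (0)·(1/3) + (-2)·(1/6) = -25/12.
The best pure response is center with expected payoff -25/12.

-25/12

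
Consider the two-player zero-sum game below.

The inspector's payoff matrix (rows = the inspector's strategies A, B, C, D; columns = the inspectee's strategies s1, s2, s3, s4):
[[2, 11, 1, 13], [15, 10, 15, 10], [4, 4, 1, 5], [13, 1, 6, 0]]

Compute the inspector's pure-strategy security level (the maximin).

The worst-case payoff for each row is A: 1, B: 10, C: 1, D: 0.
The best of these is 10.

10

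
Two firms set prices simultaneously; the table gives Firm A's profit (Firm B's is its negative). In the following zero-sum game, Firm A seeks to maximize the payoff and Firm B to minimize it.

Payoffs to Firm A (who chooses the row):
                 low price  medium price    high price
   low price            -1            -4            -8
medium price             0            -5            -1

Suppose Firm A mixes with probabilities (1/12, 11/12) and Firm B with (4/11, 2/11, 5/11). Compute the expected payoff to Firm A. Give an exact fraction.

Against (4/11, 2/11, 5/11), each row's expected payoff is low price: -52/11; medium price: -15/11.
Taking the (1/12, 11/12)-weighted average: (1/12)·(-52/11) + (11/12)·(-15/11) = -217/132.

-217/132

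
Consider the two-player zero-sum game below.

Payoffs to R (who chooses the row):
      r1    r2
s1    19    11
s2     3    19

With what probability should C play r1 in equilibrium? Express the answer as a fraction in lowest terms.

1/3

Row minima are 11 and 3, so R's maximin is 11; column maxima are 19 and 19, so C's minimax is 19. These differ, so the equilibrium is in mixed strategies.
Let C play r1 with probability q. R is indifferent when 19q + 11(1−q) = 3q + 19(1−q), giving q = 1/3.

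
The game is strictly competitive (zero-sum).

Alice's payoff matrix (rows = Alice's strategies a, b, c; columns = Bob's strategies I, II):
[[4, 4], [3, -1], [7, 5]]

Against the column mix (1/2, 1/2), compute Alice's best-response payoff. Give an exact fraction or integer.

a: (4)·(1/2) + (4)·(1/2) = 4.
b: (3)·(1/2) + (-1)·(1/2) = 1.
c: (7)·(1/2) + (5)·(1/2) = 6.
The best pure response is c with expected payoff 6.

6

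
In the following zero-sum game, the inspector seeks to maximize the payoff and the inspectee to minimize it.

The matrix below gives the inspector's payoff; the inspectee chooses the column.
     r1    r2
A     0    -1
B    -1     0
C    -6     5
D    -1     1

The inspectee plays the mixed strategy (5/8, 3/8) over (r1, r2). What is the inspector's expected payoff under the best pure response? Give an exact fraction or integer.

-1/4

A: (0)·(5/8) + (-1)·(3/8) = -3/8.
B: (-1)·(5/8) + (0)·(3/8) = -5/8.
C: (-6)·(5/8) + (5)·(3/8) = -15/8.
D: (-1)·(5/8) + (1)·(3/8) = -1/4.
The best pure response is D with expected payoff -1/4.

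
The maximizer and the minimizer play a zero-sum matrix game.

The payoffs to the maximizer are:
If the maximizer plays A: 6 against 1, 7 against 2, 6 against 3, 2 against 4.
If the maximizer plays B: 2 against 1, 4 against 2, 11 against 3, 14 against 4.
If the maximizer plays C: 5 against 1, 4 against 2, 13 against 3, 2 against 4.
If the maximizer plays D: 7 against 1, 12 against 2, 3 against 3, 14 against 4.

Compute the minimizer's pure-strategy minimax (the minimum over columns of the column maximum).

7

The worst case (largest entry) in each column is 1: 7, 2: 12, 3: 13, 4: 14.
The best (smallest) of these is 7.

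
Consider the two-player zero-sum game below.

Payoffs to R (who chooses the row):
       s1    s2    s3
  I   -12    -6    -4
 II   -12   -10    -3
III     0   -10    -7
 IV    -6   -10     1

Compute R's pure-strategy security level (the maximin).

The worst-case payoff for each row is I: -12, II: -12, III: -10, IV: -10.
The best of these is -10.

-10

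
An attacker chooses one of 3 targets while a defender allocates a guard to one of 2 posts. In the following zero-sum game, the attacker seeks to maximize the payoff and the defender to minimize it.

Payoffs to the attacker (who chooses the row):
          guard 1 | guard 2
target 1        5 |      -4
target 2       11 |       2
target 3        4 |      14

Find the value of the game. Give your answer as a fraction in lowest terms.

146/19

Row target 1 is strictly dominated by row target 2, so the attacker never plays it.
The remaining 2×2 game on (target 2, target 3) × (guard 1, guard 2) has no saddle point. Let the attacker play target 2 with probability p; indifference gives 11p + 4(1−p) = 2p + 14(1−p), so p = 10/19.
Similarly the defender's optimal q on guard 1 is 12/19, and the value is 11·(12/19) + (2)·(7/19) = 146/19.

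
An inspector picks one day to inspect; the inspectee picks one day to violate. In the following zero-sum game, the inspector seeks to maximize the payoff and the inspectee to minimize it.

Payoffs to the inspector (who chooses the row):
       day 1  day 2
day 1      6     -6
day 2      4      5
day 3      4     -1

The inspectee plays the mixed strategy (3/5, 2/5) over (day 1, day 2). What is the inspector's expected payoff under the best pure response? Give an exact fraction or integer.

day 1: (6)·(3/5) + (-6)·(2/5) = 6/5.
day 2: (4)·(3/5) + (5)·(2/5) = 22/5.
day 3: (4)·(3/5) + (-1)·(2/5) = 2.
The best pure response is day 2 with expected payoff 22/5.

22/5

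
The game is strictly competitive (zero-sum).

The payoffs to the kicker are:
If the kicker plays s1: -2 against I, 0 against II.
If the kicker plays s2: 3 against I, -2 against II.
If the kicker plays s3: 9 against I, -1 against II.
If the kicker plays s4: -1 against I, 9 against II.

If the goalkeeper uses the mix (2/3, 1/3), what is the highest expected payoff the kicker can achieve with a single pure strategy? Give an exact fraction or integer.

s1: (-2)·(2/3) + (0)·(1/3) = -4/3.
s2: (3)·(2/3) + (-2)·(1/3) = 4/3.
s3: (9)·(2/3) + (-1)·(1/3) = 17/3.
s4: (-1)·(2/3) + (9)·(1/3) = 7/3.
The best pure response is s3 with expected payoff 17/3.

17/3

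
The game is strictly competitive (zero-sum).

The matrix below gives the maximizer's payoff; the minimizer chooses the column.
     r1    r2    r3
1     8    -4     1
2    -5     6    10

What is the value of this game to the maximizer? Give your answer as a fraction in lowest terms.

28/23

Column r3 is strictly dominated by r2 for the minimizer (it gives the maximizer more in every row).
The remaining 2×2 game on (1, 2) × (r1, r2) has no saddle point. Let the maximizer play 1 with probability p; indifference gives 8p − 5(1−p) = −4p + 6(1−p), so p = 11/23.
Similarly the minimizer's optimal q on r1 is 10/23, and the value is 8·(10/23) + (-4)·(13/23) = 28/23.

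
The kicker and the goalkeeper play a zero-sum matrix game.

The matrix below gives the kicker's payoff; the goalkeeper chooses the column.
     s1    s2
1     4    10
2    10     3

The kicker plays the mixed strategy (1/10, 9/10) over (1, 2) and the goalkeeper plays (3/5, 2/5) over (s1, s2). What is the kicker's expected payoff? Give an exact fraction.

Against (3/5, 2/5), each row's expected payoff is 1: 32/5; 2: 36/5.
Taking the (1/10, 9/10)-weighted average: (1/10)·(32/5) + (9/10)·(36/5) = 178/25.

178/25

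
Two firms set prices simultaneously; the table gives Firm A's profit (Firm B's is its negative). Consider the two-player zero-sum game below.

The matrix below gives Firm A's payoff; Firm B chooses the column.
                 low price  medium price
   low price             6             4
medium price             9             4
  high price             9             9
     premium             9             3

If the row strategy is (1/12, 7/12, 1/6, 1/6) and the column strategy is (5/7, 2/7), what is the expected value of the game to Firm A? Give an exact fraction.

Against (5/7, 2/7), each row's expected payoff is low price: 38/7; medium price: 53/7; high price: 9; premium: 51/7.
Taking the (1/12, 7/12, 1/6, 1/6)-weighted average: (1/12)·(38/7) + (7/12)·(53/7) + (1/6)·(9) + (1/6)·(51/7) = 91/12.

91/12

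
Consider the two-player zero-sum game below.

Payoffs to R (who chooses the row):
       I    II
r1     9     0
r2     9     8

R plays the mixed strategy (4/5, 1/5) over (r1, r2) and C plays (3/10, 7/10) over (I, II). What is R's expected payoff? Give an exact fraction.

Against (3/10, 7/10), each row's expected payoff is r1: 27/10; r2: 83/10.
Taking the (4/5, 1/5)-weighted average: (4/5)·(27/10) + (1/5)·(83/10) = 191/50.

191/50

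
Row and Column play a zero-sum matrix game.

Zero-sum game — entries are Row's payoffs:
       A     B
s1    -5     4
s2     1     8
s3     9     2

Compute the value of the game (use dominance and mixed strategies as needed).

Row s1 is strictly dominated by row s2, so Row never plays it.
The remaining 2×2 game on (s2, s3) × (A, B) has no saddle point. Let Row play s2 with probability p; indifference gives p + 9(1−p) = 8p + 2(1−p), so p = 1/2.
Similarly Column's optimal q on A is 3/7, and the value is 1·(3/7) + (8)·(4/7) = 5.

5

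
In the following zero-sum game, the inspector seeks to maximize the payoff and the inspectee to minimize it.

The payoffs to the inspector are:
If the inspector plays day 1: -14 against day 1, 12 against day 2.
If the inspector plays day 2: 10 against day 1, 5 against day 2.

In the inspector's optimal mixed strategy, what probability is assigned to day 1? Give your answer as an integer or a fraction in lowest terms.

Row minima are -14 and 5, so the inspector's maximin is 5; column maxima are 10 and 12, so the inspectee's minimax is 10. These differ, so the equilibrium is in mixed strategies.
Let the inspector play day 1 with probability p. The inspectee is indifferent when −14p + 10(1−p) = 12p + 5(1−p), giving p = 5/31.

5/31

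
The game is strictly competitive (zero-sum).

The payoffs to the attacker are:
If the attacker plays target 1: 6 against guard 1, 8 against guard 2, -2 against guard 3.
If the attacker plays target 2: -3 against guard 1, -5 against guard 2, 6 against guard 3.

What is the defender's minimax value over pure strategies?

6

The worst case (largest entry) in each column is guard 1: 6, guard 2: 8, guard 3: 6.
The best (smallest) of these is 6.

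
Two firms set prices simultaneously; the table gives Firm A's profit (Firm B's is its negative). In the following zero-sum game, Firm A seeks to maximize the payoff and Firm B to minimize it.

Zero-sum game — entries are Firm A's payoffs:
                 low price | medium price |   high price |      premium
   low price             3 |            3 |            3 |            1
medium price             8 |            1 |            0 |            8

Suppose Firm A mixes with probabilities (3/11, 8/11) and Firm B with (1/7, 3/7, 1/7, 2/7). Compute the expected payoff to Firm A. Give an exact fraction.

267/77

Against (1/7, 3/7, 1/7, 2/7), each row's expected payoff is low price: 17/7; medium price: 27/7.
Taking the (3/11, 8/11)-weighted average: (3/11)·(17/7) + (8/11)·(27/7) = 267/77.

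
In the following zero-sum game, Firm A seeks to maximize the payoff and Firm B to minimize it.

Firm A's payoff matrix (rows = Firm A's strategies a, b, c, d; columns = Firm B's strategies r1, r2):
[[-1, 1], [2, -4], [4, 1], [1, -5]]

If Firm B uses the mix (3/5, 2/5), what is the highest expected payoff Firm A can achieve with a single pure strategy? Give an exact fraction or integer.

a: (-1)·(3/5) + (1)·(2/5) = -1/5.
b: (2)·(3/5) + (-4)·(2/5) = -2/5.
c: (4)·(3/5) + (1)·(2/5) = 14/5.
d: (1)·(3/5) + (-5)·(2/5) = -7/5.
The best pure response is c with expected payoff 14/5.

14/5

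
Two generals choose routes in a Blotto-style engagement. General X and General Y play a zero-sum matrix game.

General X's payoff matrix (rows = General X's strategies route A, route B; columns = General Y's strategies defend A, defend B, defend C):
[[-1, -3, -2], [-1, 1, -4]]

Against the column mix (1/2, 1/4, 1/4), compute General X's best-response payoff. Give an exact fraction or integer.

-5/4

route A: (-1)·(1/2) + (-3)·(1/4) + (-2)·(1/4) = -7/4.
route B: (-1)·(1/2) + (1)·(1/4) + (-4)·(1/4) = -5/4.
The best pure response is route B with expected payoff -5/4.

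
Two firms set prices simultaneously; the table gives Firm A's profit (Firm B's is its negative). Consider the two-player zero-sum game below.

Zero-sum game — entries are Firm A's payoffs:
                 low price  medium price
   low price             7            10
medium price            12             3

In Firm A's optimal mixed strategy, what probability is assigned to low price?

Row minima are 7 and 3, so Firm A's maximin is 7; column maxima are 12 and 10, so Firm B's minimax is 10. These differ, so the equilibrium is in mixed strategies.
Let Firm A play low price with probability p. Firm B is indifferent when 7p + 12(1−p) = 10p + 3(1−p), giving p = 3/4.

3/4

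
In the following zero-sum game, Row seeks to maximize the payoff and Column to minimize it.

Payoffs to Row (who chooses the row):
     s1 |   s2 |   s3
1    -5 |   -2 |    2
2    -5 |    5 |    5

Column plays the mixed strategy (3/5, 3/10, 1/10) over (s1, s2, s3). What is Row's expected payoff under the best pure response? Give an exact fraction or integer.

1: (-5)·(3/5) + (-2)·(3/10) + (2)·(1/10) = -17/5.
2: (-5)·(3/5) + (5)·(3/10) + (5)·(1/10) = -1.
The best pure response is 2 with expected payoff -1.

-1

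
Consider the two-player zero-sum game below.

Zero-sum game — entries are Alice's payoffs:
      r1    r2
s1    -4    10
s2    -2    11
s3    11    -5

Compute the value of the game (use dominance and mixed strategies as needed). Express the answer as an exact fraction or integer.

Row s1 is strictly dominated by row s2, so Alice never plays it.
The remaining 2×2 game on (s2, s3) × (r1, r2) has no saddle point. Let Alice play s2 with probability p; indifference gives −2p + 11(1−p) = 11p − 5(1−p), so p = 16/29.
Similarly Bob's optimal q on r1 is 16/29, and the value is -2·(16/29) + (11)·(13/29) = 111/29.

111/29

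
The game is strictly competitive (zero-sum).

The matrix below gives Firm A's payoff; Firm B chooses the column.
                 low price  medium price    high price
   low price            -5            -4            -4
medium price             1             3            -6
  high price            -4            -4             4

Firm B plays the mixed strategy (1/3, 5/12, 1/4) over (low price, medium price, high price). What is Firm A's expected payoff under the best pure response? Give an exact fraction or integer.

low price: (-5)·(1/3) + (-4)·(5/12) + (-4)·(1/4) = -13/3.
medium price: (1)·(1/3) + (3)·(5/12) + (-6)·(1/4) = 1/12.
high price: (-4)·(1/3) + (-4)·(5/12) + (4)·(1/4) = -2.
The best pure response is medium price with expected payoff 1/12.

1/12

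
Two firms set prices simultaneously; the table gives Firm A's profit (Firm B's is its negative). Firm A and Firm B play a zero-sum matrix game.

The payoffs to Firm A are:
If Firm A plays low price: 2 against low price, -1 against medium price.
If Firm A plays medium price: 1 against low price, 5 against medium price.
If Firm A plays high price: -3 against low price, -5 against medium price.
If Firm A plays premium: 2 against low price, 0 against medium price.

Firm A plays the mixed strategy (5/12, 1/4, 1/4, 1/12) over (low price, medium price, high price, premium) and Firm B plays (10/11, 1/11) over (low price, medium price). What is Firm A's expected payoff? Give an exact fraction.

Against (10/11, 1/11), each row's expected payoff is low price: 19/11; medium price: 15/11; high price: -35/11; premium: 20/11.
Taking the (5/12, 1/4, 1/4, 1/12)-weighted average: (5/12)·(19/11) + (1/4)·(15/11) + (1/4)·(-35/11) + (1/12)·(20/11) = 5/12.

5/12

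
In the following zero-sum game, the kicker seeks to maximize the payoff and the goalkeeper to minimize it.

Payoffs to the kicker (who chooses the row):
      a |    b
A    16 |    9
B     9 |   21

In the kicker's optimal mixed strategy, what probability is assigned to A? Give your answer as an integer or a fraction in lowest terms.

Row minima are 9 and 9, so the kicker's maximin is 9; column maxima are 16 and 21, so the goalkeeper's minimax is 16. These differ, so the equilibrium is in mixed strategies.
Let the kicker play A with probability p. The goalkeeper is indifferent when 16p + 9(1−p) = 9p + 21(1−p), giving p = 12/19.

12/19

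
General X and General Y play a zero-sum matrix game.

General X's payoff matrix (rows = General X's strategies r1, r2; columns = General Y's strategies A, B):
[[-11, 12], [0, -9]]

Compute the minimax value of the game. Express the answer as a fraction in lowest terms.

Row minima are -11 and -9, so General X's maximin is -9; column maxima are 0 and 12, so General Y's minimax is 0. These differ, so the equilibrium is in mixed strategies.
Let General X play r1 with probability p. General Y is indifferent when −11p = 12p − 9(1−p), giving p = 9/32.
Let General Y play A with probability q. General X is indifferent when −11q + 12(1−q) = −9(1−q), giving q = 21/32.
The value is -11·(21/32) + (12)·(11/32) = -99/32.

-99/32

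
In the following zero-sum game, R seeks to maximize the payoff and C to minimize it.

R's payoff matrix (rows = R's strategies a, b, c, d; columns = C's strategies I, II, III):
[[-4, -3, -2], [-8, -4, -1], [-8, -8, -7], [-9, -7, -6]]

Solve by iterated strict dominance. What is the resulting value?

Column III is strictly dominated by I for C (-4<-2, -8<-1, -8<-7, -9<-6); eliminate III.
Row b is strictly dominated by row a (-4>-8, -3>-4); eliminate b.
Row c is strictly dominated by row a (-4>-8, -3>-8); eliminate c.
Column II is strictly dominated by I for C (-4<-3, -9<-7); eliminate II.
Row d is strictly dominated by row a (-4>-9); eliminate d.
Only (a, I) remains, with payoff -4.

-4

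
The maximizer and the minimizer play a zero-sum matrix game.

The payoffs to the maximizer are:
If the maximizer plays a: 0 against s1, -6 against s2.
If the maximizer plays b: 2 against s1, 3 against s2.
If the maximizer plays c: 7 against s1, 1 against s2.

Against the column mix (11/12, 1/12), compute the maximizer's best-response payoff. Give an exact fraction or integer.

13/2

a: (0)·(11/12) + (-6)·(1/12) = -1/2.
b: (2)·(11/12) + (3)·(1/12) = 25/12.
c: (7)·(11/12) + (1)·(1/12) = 13/2.
The best pure response is c with expected payoff 13/2.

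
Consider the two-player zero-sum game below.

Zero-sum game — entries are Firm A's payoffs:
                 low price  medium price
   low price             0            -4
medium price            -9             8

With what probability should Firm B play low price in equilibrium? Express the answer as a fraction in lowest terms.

4/7

Row minima are -4 and -9, so Firm A's maximin is -4; column maxima are 0 and 8, so Firm B's minimax is 0. These differ, so the equilibrium is in mixed strategies.
Let Firm B play low price with probability q. Firm A is indifferent when −4(1−q) = −9q + 8(1−q), giving q = 4/7.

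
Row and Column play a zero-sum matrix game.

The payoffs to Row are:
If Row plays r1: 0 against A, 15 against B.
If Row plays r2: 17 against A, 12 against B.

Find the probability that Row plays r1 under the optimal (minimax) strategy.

1/4

Row minima are 0 and 12, so Row's maximin is 12; column maxima are 17 and 15, so Column's minimax is 15. These differ, so the equilibrium is in mixed strategies.
Let Row play r1 with probability p. Column is indifferent when 17(1−p) = 15p + 12(1−p), giving p = 1/4.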